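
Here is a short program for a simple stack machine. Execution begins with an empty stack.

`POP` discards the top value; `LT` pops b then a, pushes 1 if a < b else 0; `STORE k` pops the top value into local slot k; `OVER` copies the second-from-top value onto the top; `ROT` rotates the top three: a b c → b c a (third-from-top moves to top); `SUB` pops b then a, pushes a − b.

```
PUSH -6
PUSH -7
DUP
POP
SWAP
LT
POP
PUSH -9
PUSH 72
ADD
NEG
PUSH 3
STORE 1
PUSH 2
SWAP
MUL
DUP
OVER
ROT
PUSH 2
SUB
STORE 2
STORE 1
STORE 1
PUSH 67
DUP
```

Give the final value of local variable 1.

-126

PUSH -6  [-6]
PUSH -7  [-6, -7]
DUP      [-6, -7, -7]
POP      [-6, -7]
SWAP     [-7, -6]
LT       [1]
POP      []
PUSH -9  [-9]
PUSH 72  [-9, 72]
ADD      [63]
NEG      [-63]
PUSH 3   [-63, 3]
STORE 1  [-63]
PUSH 2   [-63, 2]
SWAP     [2, -63]
MUL      [-126]
DUP      [-126, -126]
OVER     [-126, -126, -126]
ROT      [-126, -126, -126]
PUSH 2   [-126, -126, -126, 2]
SUB      [-126, -126, -128]
STORE 2  [-126, -126]
STORE 1  [-126]
STORE 1  []
PUSH 67  [67]
DUP      [67, 67]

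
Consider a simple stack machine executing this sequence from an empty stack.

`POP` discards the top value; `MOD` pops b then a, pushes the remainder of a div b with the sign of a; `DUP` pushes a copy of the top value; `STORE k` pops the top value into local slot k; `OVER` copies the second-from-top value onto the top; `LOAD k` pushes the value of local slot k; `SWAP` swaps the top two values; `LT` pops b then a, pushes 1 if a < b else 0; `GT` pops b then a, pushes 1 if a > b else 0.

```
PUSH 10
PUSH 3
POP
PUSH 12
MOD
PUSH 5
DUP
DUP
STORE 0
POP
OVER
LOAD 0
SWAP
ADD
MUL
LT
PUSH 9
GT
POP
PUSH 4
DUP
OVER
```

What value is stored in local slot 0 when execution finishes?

5

PUSH 10 -> [10]
PUSH 3  -> [10, 3]
POP     -> [10]
PUSH 12 -> [10, 12]
MOD     -> [10]
PUSH 5  -> [10, 5]
DUP     -> [10, 5, 5]
DUP     -> [10, 5, 5, 5]
STORE 0 -> [10, 5, 5]
POP     -> [10, 5]
OVER    -> [10, 5, 10]
LOAD 0  -> [10, 5, 10, 5]
SWAP    -> [10, 5, 5, 10]
ADD     -> [10, 5, 15]
MUL     -> [10, 75]
LT      -> [1]
PUSH 9  -> [1, 9]
GT      -> [0]
POP     -> []
PUSH 4  -> [4]
DUP     -> [4, 4]
OVER    -> [4, 4, 4]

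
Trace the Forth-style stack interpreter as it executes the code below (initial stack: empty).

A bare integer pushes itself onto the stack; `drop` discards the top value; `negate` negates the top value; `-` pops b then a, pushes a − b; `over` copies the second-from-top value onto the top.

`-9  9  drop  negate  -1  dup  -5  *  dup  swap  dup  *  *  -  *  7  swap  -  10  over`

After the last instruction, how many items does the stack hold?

3

-9      [-9]
9       [-9, 9]
drop    [-9]
negate  [9]
-1      [9, -1]
dup     [9, -1, -1]
-5      [9, -1, -1, -5]
*       [9, -1, 5]
dup     [9, -1, 5, 5]
swap    [9, -1, 5, 5]
dup     [9, -1, 5, 5, 5]
*       [9, -1, 5, 25]
*       [9, -1, 125]
-       [9, -126]
*       [-1134]
7       [-1134, 7]
swap    [7, -1134]
-       [1141]
10      [1141, 10]
over    [1141, 10, 1141]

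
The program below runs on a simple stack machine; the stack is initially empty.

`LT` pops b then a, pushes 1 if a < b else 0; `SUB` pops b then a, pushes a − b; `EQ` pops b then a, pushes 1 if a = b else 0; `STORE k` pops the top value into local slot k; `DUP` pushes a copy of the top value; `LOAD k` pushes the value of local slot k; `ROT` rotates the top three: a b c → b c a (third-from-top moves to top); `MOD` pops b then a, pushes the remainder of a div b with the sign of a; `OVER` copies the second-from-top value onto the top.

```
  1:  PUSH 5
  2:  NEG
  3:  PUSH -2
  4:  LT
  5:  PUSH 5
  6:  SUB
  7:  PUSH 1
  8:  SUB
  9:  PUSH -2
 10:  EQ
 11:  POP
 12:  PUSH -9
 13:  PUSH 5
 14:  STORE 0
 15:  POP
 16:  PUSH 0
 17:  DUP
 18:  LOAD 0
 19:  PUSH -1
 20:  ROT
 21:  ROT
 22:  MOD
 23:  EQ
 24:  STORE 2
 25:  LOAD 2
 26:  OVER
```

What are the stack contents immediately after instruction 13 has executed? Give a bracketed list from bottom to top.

[-9, 5]

PUSH 5  : [5]
NEG     : [-5]
PUSH -2 : [-5, -2]
LT      : [1]
PUSH 5  : [1, 5]
SUB     : [-4]
PUSH 1  : [-4, 1]
SUB     : [-5]
PUSH -2 : [-5, -2]
EQ      : [0]
POP     : []
PUSH -9 : [-9]
PUSH 5  : [-9, 5]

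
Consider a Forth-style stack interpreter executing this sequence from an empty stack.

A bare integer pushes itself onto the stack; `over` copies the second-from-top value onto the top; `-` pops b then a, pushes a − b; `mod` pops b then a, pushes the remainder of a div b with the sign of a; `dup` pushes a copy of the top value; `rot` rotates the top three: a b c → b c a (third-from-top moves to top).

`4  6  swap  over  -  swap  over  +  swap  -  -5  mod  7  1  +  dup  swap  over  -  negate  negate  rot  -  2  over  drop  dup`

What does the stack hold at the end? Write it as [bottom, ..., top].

[8, -1, 2, 2]

4       [4]
6       [4, 6]
swap    [6, 4]
over    [6, 4, 6]
-       [6, -2]
swap    [-2, 6]
over    [-2, 6, -2]
+       [-2, 4]
swap    [4, -2]
-       [6]
-5      [6, -5]
mod     [1]
7       [1, 7]
1       [1, 7, 1]
+       [1, 8]
dup     [1, 8, 8]
swap    [1, 8, 8]
over    [1, 8, 8, 8]
-       [1, 8, 0]
negate  [1, 8, 0]
negate  [1, 8, 0]
rot     [8, 0, 1]
-       [8, -1]
2       [8, -1, 2]
over    [8, -1, 2, -1]
drop    [8, -1, 2]
dup     [8, -1, 2, 2]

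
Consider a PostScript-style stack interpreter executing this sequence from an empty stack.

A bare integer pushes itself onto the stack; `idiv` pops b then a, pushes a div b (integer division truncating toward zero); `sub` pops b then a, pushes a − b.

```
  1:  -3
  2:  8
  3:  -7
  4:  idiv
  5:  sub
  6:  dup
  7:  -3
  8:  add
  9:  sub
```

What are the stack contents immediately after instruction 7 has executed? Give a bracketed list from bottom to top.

[-2, -2, -3]

-3   : [-3]
8    : [-3, 8]
-7   : [-3, 8, -7]
idiv : [-3, -1]
sub  : [-2]
dup  : [-2, -2]
-3   : [-2, -2, -3]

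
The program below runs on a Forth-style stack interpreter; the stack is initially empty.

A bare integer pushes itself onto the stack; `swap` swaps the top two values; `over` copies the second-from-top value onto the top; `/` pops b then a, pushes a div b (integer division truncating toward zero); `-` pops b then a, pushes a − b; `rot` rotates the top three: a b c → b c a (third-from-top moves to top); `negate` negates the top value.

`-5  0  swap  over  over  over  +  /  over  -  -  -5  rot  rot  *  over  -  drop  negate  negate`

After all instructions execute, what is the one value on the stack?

-5

-5     → [-5]
0      → [-5, 0]
swap   → [0, -5]
over   → [0, -5, 0]
over   → [0, -5, 0, -5]
over   → [0, -5, 0, -5, 0]
+      → [0, -5, 0, -5]
/      → [0, -5, 0]
over   → [0, -5, 0, -5]
-      → [0, -5, 5]
-      → [0, -10]
-5     → [0, -10, -5]
rot    → [-10, -5, 0]
rot    → [-5, 0, -10]
*      → [-5, 0]
over   → [-5, 0, -5]
-      → [-5, 5]
drop   → [-5]
negate → [5]
negate → [-5]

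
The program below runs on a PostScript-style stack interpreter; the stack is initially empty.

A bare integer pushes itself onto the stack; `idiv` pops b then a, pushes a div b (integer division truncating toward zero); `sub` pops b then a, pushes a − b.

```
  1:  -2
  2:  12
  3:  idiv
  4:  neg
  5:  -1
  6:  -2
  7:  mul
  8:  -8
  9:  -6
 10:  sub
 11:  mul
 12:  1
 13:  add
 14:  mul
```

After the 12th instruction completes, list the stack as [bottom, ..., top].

-2   : -2
12   : -2 12
idiv : 0
neg  : 0
-1   : 0 -1
-2   : 0 -1 -2
mul  : 0 2
-8   : 0 2 -8
-6   : 0 2 -8 -6
sub  : 0 2 -2
mul  : 0 -4
1    : 0 -4 1

[0, -4, 1]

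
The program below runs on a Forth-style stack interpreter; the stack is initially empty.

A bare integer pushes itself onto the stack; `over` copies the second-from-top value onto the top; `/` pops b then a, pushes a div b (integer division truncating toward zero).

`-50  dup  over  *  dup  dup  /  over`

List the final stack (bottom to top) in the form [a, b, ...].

[-50, 2500, 1, 2500]

-50  -> [-50]
dup  -> [-50, -50]
over -> [-50, -50, -50]
*    -> [-50, 2500]
dup  -> [-50, 2500, 2500]
dup  -> [-50, 2500, 2500, 2500]
/    -> [-50, 2500, 1]
over -> [-50, 2500, 1, 2500]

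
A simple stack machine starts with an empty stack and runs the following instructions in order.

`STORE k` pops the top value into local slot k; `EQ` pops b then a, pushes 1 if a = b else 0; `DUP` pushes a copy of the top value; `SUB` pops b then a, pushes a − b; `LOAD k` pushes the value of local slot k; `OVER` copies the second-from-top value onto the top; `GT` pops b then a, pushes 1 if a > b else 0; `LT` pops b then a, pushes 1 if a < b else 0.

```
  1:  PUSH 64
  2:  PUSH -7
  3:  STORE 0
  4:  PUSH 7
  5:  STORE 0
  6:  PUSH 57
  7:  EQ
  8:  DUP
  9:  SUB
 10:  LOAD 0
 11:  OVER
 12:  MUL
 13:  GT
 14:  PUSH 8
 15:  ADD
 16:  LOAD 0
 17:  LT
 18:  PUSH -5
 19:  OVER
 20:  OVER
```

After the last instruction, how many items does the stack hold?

PUSH 64 : 64
PUSH -7 : 64 -7
STORE 0 : 64
PUSH 7  : 64 7
STORE 0 : 64
PUSH 57 : 64 57
EQ      : 0
DUP     : 0 0
SUB     : 0
LOAD 0  : 0 7
OVER    : 0 7 0
MUL     : 0 0
GT      : 0
PUSH 8  : 0 8
ADD     : 8
LOAD 0  : 8 7
LT      : 0
PUSH -5 : 0 -5
OVER    : 0 -5 0
OVER    : 0 -5 0 -5

4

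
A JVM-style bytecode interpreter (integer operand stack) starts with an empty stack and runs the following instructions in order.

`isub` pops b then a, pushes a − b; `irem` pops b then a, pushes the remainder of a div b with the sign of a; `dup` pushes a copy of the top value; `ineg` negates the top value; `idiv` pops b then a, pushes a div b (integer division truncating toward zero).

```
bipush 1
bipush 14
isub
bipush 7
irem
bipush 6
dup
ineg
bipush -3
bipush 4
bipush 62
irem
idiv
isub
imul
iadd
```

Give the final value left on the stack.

-42

bipush 1  : [1]
bipush 14 : [1, 14]
isub      : [-13]
bipush 7  : [-13, 7]
irem      : [-6]
bipush 6  : [-6, 6]
dup       : [-6, 6, 6]
ineg      : [-6, 6, -6]
bipush -3 : [-6, 6, -6, -3]
bipush 4  : [-6, 6, -6, -3, 4]
bipush 62 : [-6, 6, -6, -3, 4, 62]
irem      : [-6, 6, -6, -3, 4]
idiv      : [-6, 6, -6, 0]
isub      : [-6, 6, -6]
imul      : [-6, -36]
iadd      : [-42]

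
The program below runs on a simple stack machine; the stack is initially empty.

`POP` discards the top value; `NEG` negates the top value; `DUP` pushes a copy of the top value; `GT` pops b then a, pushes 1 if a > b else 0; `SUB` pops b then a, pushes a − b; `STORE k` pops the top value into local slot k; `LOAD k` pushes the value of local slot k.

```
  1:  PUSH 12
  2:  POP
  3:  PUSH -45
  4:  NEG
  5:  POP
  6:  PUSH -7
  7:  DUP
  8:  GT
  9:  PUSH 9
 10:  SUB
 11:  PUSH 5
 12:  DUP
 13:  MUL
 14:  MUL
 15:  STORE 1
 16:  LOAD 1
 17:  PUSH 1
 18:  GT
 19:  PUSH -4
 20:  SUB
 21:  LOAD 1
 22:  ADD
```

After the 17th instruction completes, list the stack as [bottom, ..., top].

PUSH 12   12
POP       (empty)
PUSH -45  -45
NEG       45
POP       (empty)
PUSH -7   -7
DUP       -7 -7
GT        0
PUSH 9    0 9
SUB       -9
PUSH 5    -9 5
DUP       -9 5 5
MUL       -9 25
MUL       -225
STORE 1   (empty)
LOAD 1    -225
PUSH 1    -225 1

[-225, 1]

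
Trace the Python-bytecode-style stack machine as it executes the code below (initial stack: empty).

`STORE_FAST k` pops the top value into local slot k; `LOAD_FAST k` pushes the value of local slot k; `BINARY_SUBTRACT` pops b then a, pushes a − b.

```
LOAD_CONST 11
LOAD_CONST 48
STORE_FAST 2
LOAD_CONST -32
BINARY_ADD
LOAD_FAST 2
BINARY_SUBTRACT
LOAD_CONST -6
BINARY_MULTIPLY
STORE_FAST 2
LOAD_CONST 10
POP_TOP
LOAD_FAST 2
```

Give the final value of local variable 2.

LOAD_CONST 11    11
LOAD_CONST 48    11 48
STORE_FAST 2     11
LOAD_CONST -32   11 -32
BINARY_ADD       -21
LOAD_FAST 2      -21 48
BINARY_SUBTRACT  -69
LOAD_CONST -6    -69 -6
BINARY_MULTIPLY  414
STORE_FAST 2     (empty)
LOAD_CONST 10    10
POP_TOP          (empty)
LOAD_FAST 2      414

414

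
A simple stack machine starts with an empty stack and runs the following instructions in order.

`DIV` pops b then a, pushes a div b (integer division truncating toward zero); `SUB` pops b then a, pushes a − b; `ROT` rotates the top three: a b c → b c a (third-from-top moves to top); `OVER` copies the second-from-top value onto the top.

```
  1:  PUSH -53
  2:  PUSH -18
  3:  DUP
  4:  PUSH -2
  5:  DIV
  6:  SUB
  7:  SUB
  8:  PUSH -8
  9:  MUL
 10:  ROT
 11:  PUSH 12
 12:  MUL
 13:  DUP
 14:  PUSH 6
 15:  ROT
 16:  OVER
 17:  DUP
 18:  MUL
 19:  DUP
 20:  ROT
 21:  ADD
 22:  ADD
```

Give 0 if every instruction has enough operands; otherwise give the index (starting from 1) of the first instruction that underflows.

PUSH -53 : -53
PUSH -18 : -53 -18
DUP      : -53 -18 -18
PUSH -2  : -53 -18 -18 -2
DIV      : -53 -18 9
SUB      : -53 -27
SUB      : -26
PUSH -8  : -26 -8
MUL      : 208
ROT  — needs 3 operands, stack has 1 → underflow

10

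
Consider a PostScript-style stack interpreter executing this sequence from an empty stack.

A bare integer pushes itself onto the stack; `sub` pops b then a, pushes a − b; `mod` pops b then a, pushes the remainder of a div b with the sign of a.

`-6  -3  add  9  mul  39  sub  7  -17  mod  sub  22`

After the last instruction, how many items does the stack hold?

-6   -6
-3   -6 -3
add  -9
9    -9 9
mul  -81
39   -81 39
sub  -120
7    -120 7
-17  -120 7 -17
mod  -120 7
sub  -127
22   -127 22

2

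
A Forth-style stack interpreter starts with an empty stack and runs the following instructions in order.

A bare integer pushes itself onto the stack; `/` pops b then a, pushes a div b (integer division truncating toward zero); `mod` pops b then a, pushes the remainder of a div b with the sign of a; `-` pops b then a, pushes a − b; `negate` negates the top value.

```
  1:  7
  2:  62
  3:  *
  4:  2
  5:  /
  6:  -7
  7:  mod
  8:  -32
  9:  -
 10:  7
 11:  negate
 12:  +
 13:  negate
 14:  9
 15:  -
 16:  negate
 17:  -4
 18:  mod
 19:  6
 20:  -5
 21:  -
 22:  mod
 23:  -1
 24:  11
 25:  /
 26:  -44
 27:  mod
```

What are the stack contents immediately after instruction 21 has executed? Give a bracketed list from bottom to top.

[2, 11]

7      -> [7]
62     -> [7, 62]
*      -> [434]
2      -> [434, 2]
/      -> [217]
-7     -> [217, -7]
mod    -> [0]
-32    -> [0, -32]
-      -> [32]
7      -> [32, 7]
negate -> [32, -7]
+      -> [25]
negate -> [-25]
9      -> [-25, 9]
-      -> [-34]
negate -> [34]
-4     -> [34, -4]
mod    -> [2]
6      -> [2, 6]
-5     -> [2, 6, -5]
-      -> [2, 11]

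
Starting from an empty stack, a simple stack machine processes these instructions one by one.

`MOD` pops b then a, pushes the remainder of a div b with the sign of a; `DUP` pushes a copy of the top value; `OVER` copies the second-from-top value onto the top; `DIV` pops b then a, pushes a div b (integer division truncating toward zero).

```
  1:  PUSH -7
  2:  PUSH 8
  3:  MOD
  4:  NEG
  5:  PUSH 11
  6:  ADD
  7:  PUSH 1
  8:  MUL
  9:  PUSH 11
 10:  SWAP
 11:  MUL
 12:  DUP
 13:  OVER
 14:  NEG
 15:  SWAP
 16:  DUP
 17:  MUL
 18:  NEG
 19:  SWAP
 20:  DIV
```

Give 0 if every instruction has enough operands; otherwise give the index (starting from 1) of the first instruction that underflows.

0

PUSH -7 → -7
PUSH 8  → -7 8
MOD     → -7
NEG     → 7
PUSH 11 → 7 11
ADD     → 18
PUSH 1  → 18 1
MUL     → 18
PUSH 11 → 18 11
SWAP    → 11 18
MUL     → 198
DUP     → 198 198
OVER    → 198 198 198
NEG     → 198 198 -198
SWAP    → 198 -198 198
DUP     → 198 -198 198 198
MUL     → 198 -198 39204
NEG     → 198 -198 -39204
SWAP    → 198 -39204 -198
DIV     → 198 198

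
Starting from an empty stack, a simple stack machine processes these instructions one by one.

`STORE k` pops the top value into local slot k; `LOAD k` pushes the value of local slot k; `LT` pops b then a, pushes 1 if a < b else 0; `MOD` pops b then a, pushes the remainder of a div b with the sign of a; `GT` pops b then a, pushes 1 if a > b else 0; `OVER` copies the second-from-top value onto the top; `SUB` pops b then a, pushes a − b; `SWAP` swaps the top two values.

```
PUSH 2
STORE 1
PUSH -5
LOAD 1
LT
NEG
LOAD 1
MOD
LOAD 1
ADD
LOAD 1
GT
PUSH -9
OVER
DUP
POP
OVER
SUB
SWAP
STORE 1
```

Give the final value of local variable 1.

PUSH 2  → [2]
STORE 1 → []
PUSH -5 → [-5]
LOAD 1  → [-5, 2]
LT      → [1]
NEG     → [-1]
LOAD 1  → [-1, 2]
MOD     → [-1]
LOAD 1  → [-1, 2]
ADD     → [1]
LOAD 1  → [1, 2]
GT      → [0]
PUSH -9 → [0, -9]
OVER    → [0, -9, 0]
DUP     → [0, -9, 0, 0]
POP     → [0, -9, 0]
OVER    → [0, -9, 0, -9]
SUB     → [0, -9, 9]
SWAP    → [0, 9, -9]
STORE 1 → [0, 9]

-9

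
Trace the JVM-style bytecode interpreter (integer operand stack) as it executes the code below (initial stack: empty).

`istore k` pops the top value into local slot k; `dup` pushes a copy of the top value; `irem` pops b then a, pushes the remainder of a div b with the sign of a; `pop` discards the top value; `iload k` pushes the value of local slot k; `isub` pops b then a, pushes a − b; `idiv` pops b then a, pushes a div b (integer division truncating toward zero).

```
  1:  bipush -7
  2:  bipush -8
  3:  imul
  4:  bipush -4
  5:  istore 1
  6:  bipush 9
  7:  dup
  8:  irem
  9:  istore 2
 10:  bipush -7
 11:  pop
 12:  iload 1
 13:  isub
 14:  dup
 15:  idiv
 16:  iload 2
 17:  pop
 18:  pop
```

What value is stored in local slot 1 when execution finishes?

-4

bipush -7  -7
bipush -8  -7 -8
imul       56
bipush -4  56 -4
istore 1   56
bipush 9   56 9
dup        56 9 9
irem       56 0
istore 2   56
bipush -7  56 -7
pop        56
iload 1    56 -4
isub       60
dup        60 60
idiv       1
iload 2    1 0
pop        1
pop        (empty)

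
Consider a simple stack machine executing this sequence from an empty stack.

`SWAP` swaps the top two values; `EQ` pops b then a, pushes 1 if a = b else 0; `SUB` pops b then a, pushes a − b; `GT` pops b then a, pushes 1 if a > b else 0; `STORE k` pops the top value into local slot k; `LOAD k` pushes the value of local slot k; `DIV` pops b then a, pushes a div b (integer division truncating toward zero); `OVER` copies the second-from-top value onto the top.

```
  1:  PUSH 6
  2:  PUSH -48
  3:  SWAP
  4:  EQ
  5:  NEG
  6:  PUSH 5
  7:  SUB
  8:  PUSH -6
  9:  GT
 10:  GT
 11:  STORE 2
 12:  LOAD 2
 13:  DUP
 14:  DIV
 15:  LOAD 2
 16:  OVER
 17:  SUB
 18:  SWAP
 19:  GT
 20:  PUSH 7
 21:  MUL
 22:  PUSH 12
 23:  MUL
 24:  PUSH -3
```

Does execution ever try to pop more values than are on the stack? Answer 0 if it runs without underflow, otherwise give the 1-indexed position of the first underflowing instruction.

10

PUSH 6    [6]
PUSH -48  [6, -48]
SWAP      [-48, 6]
EQ        [0]
NEG       [0]
PUSH 5    [0, 5]
SUB       [-5]
PUSH -6   [-5, -6]
GT        [1]
GT  — needs 2 operands, stack has 1 → underflow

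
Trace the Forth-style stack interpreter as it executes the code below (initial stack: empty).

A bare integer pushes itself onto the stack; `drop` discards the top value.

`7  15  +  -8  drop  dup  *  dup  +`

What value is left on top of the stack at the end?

968

7     7
15    7 15
+     22
-8    22 -8
drop  22
dup   22 22
*     484
dup   484 484
+     968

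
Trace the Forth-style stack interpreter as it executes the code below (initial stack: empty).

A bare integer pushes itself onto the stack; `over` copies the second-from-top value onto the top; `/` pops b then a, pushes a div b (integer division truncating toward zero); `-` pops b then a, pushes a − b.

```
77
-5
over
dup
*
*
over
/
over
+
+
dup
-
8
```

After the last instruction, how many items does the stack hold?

2

77   → 77
-5   → 77 -5
over → 77 -5 77
dup  → 77 -5 77 77
*    → 77 -5 5929
*    → 77 -29645
over → 77 -29645 77
/    → 77 -385
over → 77 -385 77
+    → 77 -308
+    → -231
dup  → -231 -231
-    → 0
8    → 0 8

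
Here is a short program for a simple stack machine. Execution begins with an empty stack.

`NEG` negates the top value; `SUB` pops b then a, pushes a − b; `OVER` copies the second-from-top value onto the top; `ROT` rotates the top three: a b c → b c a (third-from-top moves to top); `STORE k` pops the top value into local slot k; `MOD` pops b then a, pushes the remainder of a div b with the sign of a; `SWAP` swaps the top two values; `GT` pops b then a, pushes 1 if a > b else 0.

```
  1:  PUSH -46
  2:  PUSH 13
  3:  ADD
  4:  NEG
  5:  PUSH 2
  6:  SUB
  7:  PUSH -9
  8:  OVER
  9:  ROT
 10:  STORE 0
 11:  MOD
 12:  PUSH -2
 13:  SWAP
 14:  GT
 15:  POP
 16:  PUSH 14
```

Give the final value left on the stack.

14

PUSH -46 → -46
PUSH 13  → -46 13
ADD      → -33
NEG      → 33
PUSH 2   → 33 2
SUB      → 31
PUSH -9  → 31 -9
OVER     → 31 -9 31
ROT      → -9 31 31
STORE 0  → -9 31
MOD      → -9
PUSH -2  → -9 -2
SWAP     → -2 -9
GT       → 1
POP      → (empty)
PUSH 14  → 14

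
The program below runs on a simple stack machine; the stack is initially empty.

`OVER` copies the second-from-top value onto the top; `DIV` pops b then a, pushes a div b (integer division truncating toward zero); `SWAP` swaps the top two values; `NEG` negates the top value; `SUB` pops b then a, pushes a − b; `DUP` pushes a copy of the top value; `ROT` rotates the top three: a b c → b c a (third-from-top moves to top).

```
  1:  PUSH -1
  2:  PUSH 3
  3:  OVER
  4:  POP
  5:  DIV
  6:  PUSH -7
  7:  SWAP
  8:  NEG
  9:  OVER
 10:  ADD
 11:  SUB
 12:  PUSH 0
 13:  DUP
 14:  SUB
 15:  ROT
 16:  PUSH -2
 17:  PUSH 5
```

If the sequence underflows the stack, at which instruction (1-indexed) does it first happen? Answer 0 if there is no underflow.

15

PUSH -1  [-1]
PUSH 3   [-1, 3]
OVER     [-1, 3, -1]
POP      [-1, 3]
DIV      [0]
PUSH -7  [0, -7]
SWAP     [-7, 0]
NEG      [-7, 0]
OVER     [-7, 0, -7]
ADD      [-7, -7]
SUB      [0]
PUSH 0   [0, 0]
DUP      [0, 0, 0]
SUB      [0, 0]
ROT  — needs 3 operands, stack has 2 → underflow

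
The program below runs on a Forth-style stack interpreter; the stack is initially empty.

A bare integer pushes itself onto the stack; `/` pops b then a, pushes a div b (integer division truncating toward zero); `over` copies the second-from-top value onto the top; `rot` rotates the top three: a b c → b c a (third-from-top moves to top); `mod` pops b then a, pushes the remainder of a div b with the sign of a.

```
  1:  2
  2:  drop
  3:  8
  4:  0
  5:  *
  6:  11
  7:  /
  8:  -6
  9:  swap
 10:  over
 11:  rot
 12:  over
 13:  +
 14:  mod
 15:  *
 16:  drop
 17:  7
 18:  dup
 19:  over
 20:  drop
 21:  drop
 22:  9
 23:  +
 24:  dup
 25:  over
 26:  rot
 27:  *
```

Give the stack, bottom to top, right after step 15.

[0]

2    : [2]
drop : []
8    : [8]
0    : [8, 0]
*    : [0]
11   : [0, 11]
/    : [0]
-6   : [0, -6]
swap : [-6, 0]
over : [-6, 0, -6]
rot  : [0, -6, -6]
over : [0, -6, -6, -6]
+    : [0, -6, -12]
mod  : [0, -6]
*    : [0]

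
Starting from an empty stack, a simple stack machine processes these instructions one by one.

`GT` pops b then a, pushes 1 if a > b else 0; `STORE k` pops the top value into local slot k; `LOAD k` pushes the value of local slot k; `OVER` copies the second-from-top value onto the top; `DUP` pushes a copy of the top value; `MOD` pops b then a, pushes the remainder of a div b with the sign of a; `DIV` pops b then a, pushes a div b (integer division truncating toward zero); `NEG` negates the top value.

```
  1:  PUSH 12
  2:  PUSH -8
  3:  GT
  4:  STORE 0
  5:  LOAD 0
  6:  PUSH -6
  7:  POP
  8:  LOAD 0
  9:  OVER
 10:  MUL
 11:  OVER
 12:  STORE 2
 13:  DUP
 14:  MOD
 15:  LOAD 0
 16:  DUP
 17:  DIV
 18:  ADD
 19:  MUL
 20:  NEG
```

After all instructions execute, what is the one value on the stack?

-1

PUSH 12 : 12
PUSH -8 : 12 -8
GT      : 1
STORE 0 : (empty)
LOAD 0  : 1
PUSH -6 : 1 -6
POP     : 1
LOAD 0  : 1 1
OVER    : 1 1 1
MUL     : 1 1
OVER    : 1 1 1
STORE 2 : 1 1
DUP     : 1 1 1
MOD     : 1 0
LOAD 0  : 1 0 1
DUP     : 1 0 1 1
DIV     : 1 0 1
ADD     : 1 1
MUL     : 1
NEG     : -1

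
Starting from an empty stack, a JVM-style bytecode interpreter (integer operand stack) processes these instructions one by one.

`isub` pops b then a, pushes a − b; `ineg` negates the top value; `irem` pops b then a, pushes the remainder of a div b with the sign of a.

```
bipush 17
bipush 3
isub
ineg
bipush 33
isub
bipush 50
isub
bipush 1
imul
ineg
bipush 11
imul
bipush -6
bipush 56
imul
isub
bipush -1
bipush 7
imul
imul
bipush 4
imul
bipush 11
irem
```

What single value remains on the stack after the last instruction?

-3

bipush 17 : [17]
bipush 3  : [17, 3]
isub      : [14]
ineg      : [-14]
bipush 33 : [-14, 33]
isub      : [-47]
bipush 50 : [-47, 50]
isub      : [-97]
bipush 1  : [-97, 1]
imul      : [-97]
ineg      : [97]
bipush 11 : [97, 11]
imul      : [1067]
bipush -6 : [1067, -6]
bipush 56 : [1067, -6, 56]
imul      : [1067, -336]
isub      : [1403]
bipush -1 : [1403, -1]
bipush 7  : [1403, -1, 7]
imul      : [1403, -7]
imul      : [-9821]
bipush 4  : [-9821, 4]
imul      : [-39284]
bipush 11 : [-39284, 11]
irem      : [-3]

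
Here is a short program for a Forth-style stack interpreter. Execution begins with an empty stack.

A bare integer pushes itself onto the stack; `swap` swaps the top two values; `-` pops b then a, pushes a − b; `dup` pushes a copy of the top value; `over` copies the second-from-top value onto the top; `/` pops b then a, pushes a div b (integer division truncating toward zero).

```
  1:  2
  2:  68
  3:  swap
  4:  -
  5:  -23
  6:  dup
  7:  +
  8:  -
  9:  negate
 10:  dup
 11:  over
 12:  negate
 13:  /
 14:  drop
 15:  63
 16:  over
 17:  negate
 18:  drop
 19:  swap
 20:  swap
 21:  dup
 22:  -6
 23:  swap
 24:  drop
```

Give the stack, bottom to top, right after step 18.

2      : [2]
68     : [2, 68]
swap   : [68, 2]
-      : [66]
-23    : [66, -23]
dup    : [66, -23, -23]
+      : [66, -46]
-      : [112]
negate : [-112]
dup    : [-112, -112]
over   : [-112, -112, -112]
negate : [-112, -112, 112]
/      : [-112, -1]
drop   : [-112]
63     : [-112, 63]
over   : [-112, 63, -112]
negate : [-112, 63, 112]
drop   : [-112, 63]

[-112, 63]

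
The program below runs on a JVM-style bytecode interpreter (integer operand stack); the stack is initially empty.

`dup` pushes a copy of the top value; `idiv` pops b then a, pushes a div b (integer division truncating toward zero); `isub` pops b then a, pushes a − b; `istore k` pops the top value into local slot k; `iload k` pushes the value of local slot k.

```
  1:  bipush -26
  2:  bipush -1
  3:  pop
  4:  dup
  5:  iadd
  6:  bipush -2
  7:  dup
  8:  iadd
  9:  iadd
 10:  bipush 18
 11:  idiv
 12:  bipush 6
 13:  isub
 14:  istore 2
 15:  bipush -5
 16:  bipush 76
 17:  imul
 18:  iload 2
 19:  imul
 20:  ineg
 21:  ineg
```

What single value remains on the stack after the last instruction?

3420

bipush -26 : -26
bipush -1  : -26 -1
pop        : -26
dup        : -26 -26
iadd       : -52
bipush -2  : -52 -2
dup        : -52 -2 -2
iadd       : -52 -4
iadd       : -56
bipush 18  : -56 18
idiv       : -3
bipush 6   : -3 6
isub       : -9
istore 2   : (empty)
bipush -5  : -5
bipush 76  : -5 76
imul       : -380
iload 2    : -380 -9
imul       : 3420
ineg       : -3420
ineg       : 3420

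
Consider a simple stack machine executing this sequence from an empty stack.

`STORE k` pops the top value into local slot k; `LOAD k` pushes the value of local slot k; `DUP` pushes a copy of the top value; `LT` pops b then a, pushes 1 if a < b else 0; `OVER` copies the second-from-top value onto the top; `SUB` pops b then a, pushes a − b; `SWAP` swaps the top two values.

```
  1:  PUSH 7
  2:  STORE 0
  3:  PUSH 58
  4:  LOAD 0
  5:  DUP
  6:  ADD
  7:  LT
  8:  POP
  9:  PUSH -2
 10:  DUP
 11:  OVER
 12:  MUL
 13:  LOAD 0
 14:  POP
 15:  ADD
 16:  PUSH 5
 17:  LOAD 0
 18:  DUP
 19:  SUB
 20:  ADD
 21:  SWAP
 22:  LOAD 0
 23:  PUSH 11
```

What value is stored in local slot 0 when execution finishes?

PUSH 7  -> [7]
STORE 0 -> []
PUSH 58 -> [58]
LOAD 0  -> [58, 7]
DUP     -> [58, 7, 7]
ADD     -> [58, 14]
LT      -> [0]
POP     -> []
PUSH -2 -> [-2]
DUP     -> [-2, -2]
OVER    -> [-2, -2, -2]
MUL     -> [-2, 4]
LOAD 0  -> [-2, 4, 7]
POP     -> [-2, 4]
ADD     -> [2]
PUSH 5  -> [2, 5]
LOAD 0  -> [2, 5, 7]
DUP     -> [2, 5, 7, 7]
SUB     -> [2, 5, 0]
ADD     -> [2, 5]
SWAP    -> [5, 2]
LOAD 0  -> [5, 2, 7]
PUSH 11 -> [5, 2, 7, 11]

7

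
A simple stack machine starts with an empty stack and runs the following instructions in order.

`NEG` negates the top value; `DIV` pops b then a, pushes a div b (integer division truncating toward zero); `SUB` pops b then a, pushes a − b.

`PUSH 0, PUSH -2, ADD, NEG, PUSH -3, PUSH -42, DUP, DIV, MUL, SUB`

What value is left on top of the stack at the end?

PUSH 0    0
PUSH -2   0 -2
ADD       -2
NEG       2
PUSH -3   2 -3
PUSH -42  2 -3 -42
DUP       2 -3 -42 -42
DIV       2 -3 1
MUL       2 -3
SUB       5

5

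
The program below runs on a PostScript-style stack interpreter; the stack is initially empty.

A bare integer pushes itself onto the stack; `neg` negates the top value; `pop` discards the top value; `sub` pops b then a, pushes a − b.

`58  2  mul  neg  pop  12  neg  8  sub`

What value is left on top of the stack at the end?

-20

58  : [58]
2   : [58, 2]
mul : [116]
neg : [-116]
pop : []
12  : [12]
neg : [-12]
8   : [-12, 8]
sub : [-20]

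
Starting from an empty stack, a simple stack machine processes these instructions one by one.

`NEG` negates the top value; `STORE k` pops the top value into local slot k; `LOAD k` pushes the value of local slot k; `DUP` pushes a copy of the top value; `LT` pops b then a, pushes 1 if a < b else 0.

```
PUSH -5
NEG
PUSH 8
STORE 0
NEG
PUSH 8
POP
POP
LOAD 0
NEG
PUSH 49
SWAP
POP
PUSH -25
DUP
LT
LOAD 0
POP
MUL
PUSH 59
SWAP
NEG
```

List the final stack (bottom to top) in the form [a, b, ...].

PUSH -5  : [-5]
NEG      : [5]
PUSH 8   : [5, 8]
STORE 0  : [5]
NEG      : [-5]
PUSH 8   : [-5, 8]
POP      : [-5]
POP      : []
LOAD 0   : [8]
NEG      : [-8]
PUSH 49  : [-8, 49]
SWAP     : [49, -8]
POP      : [49]
PUSH -25 : [49, -25]
DUP      : [49, -25, -25]
LT       : [49, 0]
LOAD 0   : [49, 0, 8]
POP      : [49, 0]
MUL      : [0]
PUSH 59  : [0, 59]
SWAP     : [59, 0]
NEG      : [59, 0]

[59, 0]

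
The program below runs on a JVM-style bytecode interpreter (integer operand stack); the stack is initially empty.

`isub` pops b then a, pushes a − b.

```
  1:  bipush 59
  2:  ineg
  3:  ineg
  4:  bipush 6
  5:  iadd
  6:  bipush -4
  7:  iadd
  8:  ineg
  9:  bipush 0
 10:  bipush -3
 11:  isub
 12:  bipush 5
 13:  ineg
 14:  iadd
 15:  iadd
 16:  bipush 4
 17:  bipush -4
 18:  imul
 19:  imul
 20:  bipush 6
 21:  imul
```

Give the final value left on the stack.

bipush 59 → [59]
ineg      → [-59]
ineg      → [59]
bipush 6  → [59, 6]
iadd      → [65]
bipush -4 → [65, -4]
iadd      → [61]
ineg      → [-61]
bipush 0  → [-61, 0]
bipush -3 → [-61, 0, -3]
isub      → [-61, 3]
bipush 5  → [-61, 3, 5]
ineg      → [-61, 3, -5]
iadd      → [-61, -2]
iadd      → [-63]
bipush 4  → [-63, 4]
bipush -4 → [-63, 4, -4]
imul      → [-63, -16]
imul      → [1008]
bipush 6  → [1008, 6]
imul      → [6048]

6048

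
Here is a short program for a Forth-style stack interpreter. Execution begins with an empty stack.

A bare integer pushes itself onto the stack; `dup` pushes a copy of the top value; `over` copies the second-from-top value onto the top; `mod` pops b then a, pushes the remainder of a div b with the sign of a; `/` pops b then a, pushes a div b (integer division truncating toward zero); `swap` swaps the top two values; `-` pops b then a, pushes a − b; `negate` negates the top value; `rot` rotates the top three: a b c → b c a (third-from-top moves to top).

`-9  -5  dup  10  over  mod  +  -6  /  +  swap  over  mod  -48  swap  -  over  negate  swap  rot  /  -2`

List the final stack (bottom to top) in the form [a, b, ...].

-9     → -9
-5     → -9 -5
dup    → -9 -5 -5
10     → -9 -5 -5 10
over   → -9 -5 -5 10 -5
mod    → -9 -5 -5 0
+      → -9 -5 -5
-6     → -9 -5 -5 -6
/      → -9 -5 0
+      → -9 -5
swap   → -5 -9
over   → -5 -9 -5
mod    → -5 -4
-48    → -5 -4 -48
swap   → -5 -48 -4
-      → -5 -44
over   → -5 -44 -5
negate → -5 -44 5
swap   → -5 5 -44
rot    → 5 -44 -5
/      → 5 8
-2     → 5 8 -2

[5, 8, -2]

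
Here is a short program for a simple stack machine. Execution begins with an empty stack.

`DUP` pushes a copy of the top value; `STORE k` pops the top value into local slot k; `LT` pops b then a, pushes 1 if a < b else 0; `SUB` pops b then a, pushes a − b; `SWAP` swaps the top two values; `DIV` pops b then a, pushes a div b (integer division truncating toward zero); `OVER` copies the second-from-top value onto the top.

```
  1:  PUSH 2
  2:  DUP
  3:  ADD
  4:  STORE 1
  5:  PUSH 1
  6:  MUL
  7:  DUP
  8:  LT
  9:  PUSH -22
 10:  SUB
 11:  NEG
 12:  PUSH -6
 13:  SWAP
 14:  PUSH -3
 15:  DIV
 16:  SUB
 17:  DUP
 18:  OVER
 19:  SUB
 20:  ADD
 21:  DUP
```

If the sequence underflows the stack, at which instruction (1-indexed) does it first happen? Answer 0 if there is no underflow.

PUSH 2   [2]
DUP      [2, 2]
ADD      [4]
STORE 1  []
PUSH 1   [1]
MUL  — needs 2 operands, stack has 1 → underflow

6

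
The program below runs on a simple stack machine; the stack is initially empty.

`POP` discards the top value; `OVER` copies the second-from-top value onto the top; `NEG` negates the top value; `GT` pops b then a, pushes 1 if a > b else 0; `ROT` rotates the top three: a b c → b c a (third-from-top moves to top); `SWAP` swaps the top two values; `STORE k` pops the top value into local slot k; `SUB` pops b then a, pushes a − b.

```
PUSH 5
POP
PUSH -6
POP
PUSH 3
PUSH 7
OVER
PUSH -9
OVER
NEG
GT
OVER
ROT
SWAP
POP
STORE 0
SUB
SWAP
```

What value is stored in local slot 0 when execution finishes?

3

PUSH 5  → [5]
POP     → []
PUSH -6 → [-6]
POP     → []
PUSH 3  → [3]
PUSH 7  → [3, 7]
OVER    → [3, 7, 3]
PUSH -9 → [3, 7, 3, -9]
OVER    → [3, 7, 3, -9, 3]
NEG     → [3, 7, 3, -9, -3]
GT      → [3, 7, 3, 0]
OVER    → [3, 7, 3, 0, 3]
ROT     → [3, 7, 0, 3, 3]
SWAP    → [3, 7, 0, 3, 3]
POP     → [3, 7, 0, 3]
STORE 0 → [3, 7, 0]
SUB     → [3, 7]
SWAP    → [7, 3]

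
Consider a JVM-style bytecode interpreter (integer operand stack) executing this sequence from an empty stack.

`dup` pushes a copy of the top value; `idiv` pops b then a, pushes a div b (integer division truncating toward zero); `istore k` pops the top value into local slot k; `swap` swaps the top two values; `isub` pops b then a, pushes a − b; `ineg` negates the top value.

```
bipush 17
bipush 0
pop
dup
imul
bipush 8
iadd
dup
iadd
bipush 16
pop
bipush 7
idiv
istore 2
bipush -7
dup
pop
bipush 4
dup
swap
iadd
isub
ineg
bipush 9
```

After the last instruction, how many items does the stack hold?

bipush 17  [17]
bipush 0   [17, 0]
pop        [17]
dup        [17, 17]
imul       [289]
bipush 8   [289, 8]
iadd       [297]
dup        [297, 297]
iadd       [594]
bipush 16  [594, 16]
pop        [594]
bipush 7   [594, 7]
idiv       [84]
istore 2   []
bipush -7  [-7]
dup        [-7, -7]
pop        [-7]
bipush 4   [-7, 4]
dup        [-7, 4, 4]
swap       [-7, 4, 4]
iadd       [-7, 8]
isub       [-15]
ineg       [15]
bipush 9   [15, 9]

2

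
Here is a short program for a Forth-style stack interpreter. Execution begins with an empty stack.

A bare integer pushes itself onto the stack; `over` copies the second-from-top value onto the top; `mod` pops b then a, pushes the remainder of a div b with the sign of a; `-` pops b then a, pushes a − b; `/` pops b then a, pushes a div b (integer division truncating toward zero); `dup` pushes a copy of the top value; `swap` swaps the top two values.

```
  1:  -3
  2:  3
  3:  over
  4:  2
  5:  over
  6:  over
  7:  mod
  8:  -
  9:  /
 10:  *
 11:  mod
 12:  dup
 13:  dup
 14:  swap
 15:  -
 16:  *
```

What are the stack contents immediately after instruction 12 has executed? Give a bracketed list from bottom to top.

[0, 0]

-3    -3
3     -3 3
over  -3 3 -3
2     -3 3 -3 2
over  -3 3 -3 2 -3
over  -3 3 -3 2 -3 2
mod   -3 3 -3 2 -1
-     -3 3 -3 3
/     -3 3 -1
*     -3 -3
mod   0
dup   0 0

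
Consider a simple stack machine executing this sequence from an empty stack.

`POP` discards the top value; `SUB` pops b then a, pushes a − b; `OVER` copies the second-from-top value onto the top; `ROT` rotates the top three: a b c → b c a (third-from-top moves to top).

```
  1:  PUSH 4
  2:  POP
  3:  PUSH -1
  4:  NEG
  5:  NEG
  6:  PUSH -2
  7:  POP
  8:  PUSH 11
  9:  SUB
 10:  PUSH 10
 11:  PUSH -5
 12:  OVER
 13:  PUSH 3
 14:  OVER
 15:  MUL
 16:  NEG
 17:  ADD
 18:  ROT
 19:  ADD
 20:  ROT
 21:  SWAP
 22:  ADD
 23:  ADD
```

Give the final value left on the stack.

-27

PUSH 4  : [4]
POP     : []
PUSH -1 : [-1]
NEG     : [1]
NEG     : [-1]
PUSH -2 : [-1, -2]
POP     : [-1]
PUSH 11 : [-1, 11]
SUB     : [-12]
PUSH 10 : [-12, 10]
PUSH -5 : [-12, 10, -5]
OVER    : [-12, 10, -5, 10]
PUSH 3  : [-12, 10, -5, 10, 3]
OVER    : [-12, 10, -5, 10, 3, 10]
MUL     : [-12, 10, -5, 10, 30]
NEG     : [-12, 10, -5, 10, -30]
ADD     : [-12, 10, -5, -20]
ROT     : [-12, -5, -20, 10]
ADD     : [-12, -5, -10]
ROT     : [-5, -10, -12]
SWAP    : [-5, -12, -10]
ADD     : [-5, -22]
ADD     : [-27]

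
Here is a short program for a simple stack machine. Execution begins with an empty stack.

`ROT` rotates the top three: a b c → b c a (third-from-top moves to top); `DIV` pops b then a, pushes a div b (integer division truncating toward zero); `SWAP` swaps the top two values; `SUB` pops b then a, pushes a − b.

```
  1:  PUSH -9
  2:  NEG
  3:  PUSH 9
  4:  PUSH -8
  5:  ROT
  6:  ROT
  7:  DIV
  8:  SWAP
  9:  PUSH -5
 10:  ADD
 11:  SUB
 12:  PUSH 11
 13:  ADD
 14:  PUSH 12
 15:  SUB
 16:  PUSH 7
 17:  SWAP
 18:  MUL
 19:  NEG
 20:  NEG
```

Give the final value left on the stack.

91

PUSH -9 → -9
NEG     → 9
PUSH 9  → 9 9
PUSH -8 → 9 9 -8
ROT     → 9 -8 9
ROT     → -8 9 9
DIV     → -8 1
SWAP    → 1 -8
PUSH -5 → 1 -8 -5
ADD     → 1 -13
SUB     → 14
PUSH 11 → 14 11
ADD     → 25
PUSH 12 → 25 12
SUB     → 13
PUSH 7  → 13 7
SWAP    → 7 13
MUL     → 91
NEG     → -91
NEG     → 91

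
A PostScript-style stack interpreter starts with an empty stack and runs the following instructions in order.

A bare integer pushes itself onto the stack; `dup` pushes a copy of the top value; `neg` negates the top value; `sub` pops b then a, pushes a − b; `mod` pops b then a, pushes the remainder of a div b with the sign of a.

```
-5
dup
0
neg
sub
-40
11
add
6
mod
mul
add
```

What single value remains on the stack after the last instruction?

-5  -> [-5]
dup -> [-5, -5]
0   -> [-5, -5, 0]
neg -> [-5, -5, 0]
sub -> [-5, -5]
-40 -> [-5, -5, -40]
11  -> [-5, -5, -40, 11]
add -> [-5, -5, -29]
6   -> [-5, -5, -29, 6]
mod -> [-5, -5, -5]
mul -> [-5, 25]
add -> [20]

20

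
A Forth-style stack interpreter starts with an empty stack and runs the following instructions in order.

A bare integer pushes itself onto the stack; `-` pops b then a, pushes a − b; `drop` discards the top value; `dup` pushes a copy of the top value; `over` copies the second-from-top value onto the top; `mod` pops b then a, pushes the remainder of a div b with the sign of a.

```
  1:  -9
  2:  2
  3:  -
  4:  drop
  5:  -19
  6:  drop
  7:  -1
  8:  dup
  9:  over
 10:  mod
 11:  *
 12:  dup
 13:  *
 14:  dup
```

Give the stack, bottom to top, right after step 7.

[-1]

-9   -> [-9]
2    -> [-9, 2]
-    -> [-11]
drop -> []
-19  -> [-19]
drop -> []
-1   -> [-1]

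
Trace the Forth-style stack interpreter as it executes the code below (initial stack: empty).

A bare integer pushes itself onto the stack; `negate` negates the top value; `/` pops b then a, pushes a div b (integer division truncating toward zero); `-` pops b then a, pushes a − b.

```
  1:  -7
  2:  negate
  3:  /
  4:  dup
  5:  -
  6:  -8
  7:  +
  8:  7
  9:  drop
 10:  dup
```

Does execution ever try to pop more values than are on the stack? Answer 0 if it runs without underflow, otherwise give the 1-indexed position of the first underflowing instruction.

3

-7     → [-7]
negate → [7]
/  — needs 2 operands, stack has 1 → underflow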